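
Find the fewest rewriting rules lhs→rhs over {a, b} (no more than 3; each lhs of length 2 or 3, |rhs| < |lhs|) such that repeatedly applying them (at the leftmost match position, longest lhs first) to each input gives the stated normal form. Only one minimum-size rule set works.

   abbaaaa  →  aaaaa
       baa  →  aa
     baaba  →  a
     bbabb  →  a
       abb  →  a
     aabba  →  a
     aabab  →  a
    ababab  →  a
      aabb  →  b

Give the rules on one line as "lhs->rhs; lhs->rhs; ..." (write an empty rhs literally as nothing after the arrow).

aab->; ab->a; ba->a

  | abbaaaa => abaaaa => aaaaa
  | baa => aa
  | baaba => aaba => a
  | bbabb => babb => abb => ab => a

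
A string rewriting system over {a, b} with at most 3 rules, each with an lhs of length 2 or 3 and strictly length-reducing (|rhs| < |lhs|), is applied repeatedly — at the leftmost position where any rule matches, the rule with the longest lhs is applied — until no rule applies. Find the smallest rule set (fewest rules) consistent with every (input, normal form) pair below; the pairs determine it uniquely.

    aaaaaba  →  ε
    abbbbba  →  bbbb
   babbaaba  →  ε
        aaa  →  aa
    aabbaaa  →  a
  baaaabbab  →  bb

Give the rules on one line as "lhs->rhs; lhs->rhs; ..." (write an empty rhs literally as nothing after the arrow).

aaa->aa; ab->b; ba->

  | aaaaaba => aaaaba => aaaba => aaba => aba => ba => ε
  | abbbbba => bbbbba => bbbb
  | babbaaba => bbaaba => baba => ba => ε
  | aaa => aa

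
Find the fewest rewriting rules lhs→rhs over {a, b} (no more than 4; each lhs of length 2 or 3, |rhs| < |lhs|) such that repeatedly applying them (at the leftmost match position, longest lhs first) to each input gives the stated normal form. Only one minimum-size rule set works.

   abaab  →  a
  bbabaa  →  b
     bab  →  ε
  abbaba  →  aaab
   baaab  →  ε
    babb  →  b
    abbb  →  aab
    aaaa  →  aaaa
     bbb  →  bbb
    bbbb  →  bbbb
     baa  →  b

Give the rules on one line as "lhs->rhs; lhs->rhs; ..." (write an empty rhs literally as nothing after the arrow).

  | abaab => abab => a
  | bbabaa => baa => ba => b
  | bab => ε
  | abbaba => aaaba => aaab

abb->aa; ba->b; bab->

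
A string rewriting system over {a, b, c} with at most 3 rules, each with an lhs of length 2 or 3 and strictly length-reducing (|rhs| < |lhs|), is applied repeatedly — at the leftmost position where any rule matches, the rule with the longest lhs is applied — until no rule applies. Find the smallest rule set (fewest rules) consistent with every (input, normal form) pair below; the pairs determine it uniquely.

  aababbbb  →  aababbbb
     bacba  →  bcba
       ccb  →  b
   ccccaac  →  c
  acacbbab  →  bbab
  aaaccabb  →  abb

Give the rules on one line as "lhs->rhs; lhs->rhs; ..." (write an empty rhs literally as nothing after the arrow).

ac->c; cc->

  | aababbbb
  | bacba => bcba
  | ccb => b
  | ccccaac => ccaac => aac => ac => c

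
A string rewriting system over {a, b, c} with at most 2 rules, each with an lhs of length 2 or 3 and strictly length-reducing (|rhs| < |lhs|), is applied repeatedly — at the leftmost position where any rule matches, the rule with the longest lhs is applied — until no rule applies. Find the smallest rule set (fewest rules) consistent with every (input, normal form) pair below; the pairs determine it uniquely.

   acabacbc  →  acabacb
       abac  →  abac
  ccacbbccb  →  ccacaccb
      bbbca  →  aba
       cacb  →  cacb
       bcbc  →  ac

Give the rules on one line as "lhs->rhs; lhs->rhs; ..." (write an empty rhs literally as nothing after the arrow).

  | acabacbc => acabacb
  | abac
  | ccacbbccb => ccacaccb
  | bbbca => abca => aba

bb->a; bc->b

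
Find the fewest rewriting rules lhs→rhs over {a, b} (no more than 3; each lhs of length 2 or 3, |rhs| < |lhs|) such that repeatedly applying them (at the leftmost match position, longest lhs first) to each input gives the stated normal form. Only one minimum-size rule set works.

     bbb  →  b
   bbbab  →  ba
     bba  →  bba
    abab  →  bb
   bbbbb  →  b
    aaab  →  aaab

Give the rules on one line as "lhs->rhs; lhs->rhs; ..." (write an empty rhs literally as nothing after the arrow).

  | bbb => b
  | bbbab => bab => ba
  | bba
  | abab => bb

aba->b; bab->ba; bbb->b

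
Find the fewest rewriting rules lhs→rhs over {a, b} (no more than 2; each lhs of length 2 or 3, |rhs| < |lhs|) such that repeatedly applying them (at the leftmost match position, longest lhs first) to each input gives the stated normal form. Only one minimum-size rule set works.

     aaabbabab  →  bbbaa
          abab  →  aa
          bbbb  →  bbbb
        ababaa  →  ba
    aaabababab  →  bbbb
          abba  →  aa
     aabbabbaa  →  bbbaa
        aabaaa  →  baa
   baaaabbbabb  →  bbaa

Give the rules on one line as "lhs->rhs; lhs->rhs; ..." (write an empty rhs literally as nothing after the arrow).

aaa->b; ab->a

  | aaabbabab => bbbabab => bbbaab => bbbaa
  | abab => aab => aa
  | bbbb
  | ababaa => aabaa => aaaa => ba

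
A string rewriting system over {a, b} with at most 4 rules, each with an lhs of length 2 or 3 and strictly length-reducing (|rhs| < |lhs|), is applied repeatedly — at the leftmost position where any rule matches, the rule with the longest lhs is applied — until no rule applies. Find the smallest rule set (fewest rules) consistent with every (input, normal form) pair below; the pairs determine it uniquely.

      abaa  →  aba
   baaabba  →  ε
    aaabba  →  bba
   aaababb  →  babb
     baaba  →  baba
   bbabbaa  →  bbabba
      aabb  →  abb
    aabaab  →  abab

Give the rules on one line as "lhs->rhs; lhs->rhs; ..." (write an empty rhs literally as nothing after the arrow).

  | abaa => aba
  | baaabba => bbba => aaa => ε
  | aaabba => bba
  | aaababb => babb

aa->a; aaa->; bbb->aa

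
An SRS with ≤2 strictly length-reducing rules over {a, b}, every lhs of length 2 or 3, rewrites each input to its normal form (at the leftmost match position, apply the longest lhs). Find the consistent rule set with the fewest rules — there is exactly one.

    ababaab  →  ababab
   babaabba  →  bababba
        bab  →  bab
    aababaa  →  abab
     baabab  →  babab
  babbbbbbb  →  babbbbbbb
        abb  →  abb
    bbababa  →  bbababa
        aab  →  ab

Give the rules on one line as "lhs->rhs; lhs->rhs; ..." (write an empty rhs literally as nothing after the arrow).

  | ababaab => ababab
  | babaabba => bababba
  | bab
  | aababaa => ababaa => abab

aa->; aab->ab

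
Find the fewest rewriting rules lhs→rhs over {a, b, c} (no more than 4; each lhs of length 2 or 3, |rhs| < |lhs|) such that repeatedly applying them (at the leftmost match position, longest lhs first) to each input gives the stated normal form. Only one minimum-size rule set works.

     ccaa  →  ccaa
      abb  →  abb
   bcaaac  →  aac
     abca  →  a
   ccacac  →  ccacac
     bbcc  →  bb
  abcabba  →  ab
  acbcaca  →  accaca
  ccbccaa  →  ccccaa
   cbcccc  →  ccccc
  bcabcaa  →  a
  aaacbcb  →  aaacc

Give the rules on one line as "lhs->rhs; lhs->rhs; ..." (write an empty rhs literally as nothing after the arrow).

ba->; bc->b; cb->c

  | ccaa
  | abb
  | bcaaac => baaac => aac
  | abca => aba => a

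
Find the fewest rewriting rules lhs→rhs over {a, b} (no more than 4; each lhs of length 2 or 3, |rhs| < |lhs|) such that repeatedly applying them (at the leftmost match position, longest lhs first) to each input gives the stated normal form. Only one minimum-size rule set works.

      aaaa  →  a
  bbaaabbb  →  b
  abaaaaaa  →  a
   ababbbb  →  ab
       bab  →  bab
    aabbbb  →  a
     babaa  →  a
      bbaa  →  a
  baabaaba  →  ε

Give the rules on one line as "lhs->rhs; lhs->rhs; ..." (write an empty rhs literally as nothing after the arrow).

  | aaaa => baa => bb => a
  | bbaaabbb => aabbb => bbbb => abb => aa => b
  | abaaaaaa => abbaaaa => aaaa => baa => bb => a
  | ababbbb => abaabb => abbbb => aabb => bbb => ab

aa->b; bb->a; bba->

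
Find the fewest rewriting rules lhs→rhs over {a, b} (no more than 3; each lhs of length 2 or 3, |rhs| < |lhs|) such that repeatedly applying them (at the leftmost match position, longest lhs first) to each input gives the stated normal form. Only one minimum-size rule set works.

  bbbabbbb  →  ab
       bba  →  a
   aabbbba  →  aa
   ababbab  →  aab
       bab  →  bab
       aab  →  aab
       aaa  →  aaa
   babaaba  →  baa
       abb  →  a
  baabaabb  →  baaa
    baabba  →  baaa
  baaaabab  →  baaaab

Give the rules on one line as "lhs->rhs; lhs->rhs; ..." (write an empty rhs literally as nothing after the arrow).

aba->a; bb->; bbb->

  | bbbabbbb => abbbb => ab
  | bba => a
  | aabbbba => aaba => aa
  | ababbab => abbab => aab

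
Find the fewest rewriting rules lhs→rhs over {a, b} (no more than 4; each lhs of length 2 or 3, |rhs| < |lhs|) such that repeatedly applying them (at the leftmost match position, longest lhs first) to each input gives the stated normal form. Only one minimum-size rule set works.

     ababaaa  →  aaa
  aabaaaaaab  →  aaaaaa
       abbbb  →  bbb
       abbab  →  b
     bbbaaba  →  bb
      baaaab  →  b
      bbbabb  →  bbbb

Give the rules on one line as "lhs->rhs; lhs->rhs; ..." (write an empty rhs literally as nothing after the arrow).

  | ababaaa => abaaa => aaa
  | aabaaaaaab => aaaaaaab => aaaaaa
  | abbbb => bbb
  | abbab => bab => b

ab->; ba->; baa->ba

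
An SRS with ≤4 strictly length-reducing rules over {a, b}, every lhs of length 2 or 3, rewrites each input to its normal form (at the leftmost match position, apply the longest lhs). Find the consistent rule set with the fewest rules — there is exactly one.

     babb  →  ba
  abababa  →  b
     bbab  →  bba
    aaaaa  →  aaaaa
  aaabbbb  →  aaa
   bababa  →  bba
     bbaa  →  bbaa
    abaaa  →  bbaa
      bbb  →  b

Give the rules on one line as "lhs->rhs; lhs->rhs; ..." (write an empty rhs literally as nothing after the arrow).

  | babb => bab => ba
  | abababa => bbbaba => baba => bbb => b
  | bbab => bba
  | aaaaa

ab->a; aba->bb; bbb->b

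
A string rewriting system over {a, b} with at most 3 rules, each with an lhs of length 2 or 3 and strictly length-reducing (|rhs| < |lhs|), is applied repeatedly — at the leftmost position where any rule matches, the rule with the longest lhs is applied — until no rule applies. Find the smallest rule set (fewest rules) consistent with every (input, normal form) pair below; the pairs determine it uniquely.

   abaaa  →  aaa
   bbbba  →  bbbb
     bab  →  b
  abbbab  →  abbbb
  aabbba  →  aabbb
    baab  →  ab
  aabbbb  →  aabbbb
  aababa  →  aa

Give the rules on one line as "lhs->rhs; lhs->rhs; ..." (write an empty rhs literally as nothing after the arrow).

  | abaaa => aaa
  | bbbba => bbbb
  | bab => b
  | abbbab => abbbb

ba->; bba->bb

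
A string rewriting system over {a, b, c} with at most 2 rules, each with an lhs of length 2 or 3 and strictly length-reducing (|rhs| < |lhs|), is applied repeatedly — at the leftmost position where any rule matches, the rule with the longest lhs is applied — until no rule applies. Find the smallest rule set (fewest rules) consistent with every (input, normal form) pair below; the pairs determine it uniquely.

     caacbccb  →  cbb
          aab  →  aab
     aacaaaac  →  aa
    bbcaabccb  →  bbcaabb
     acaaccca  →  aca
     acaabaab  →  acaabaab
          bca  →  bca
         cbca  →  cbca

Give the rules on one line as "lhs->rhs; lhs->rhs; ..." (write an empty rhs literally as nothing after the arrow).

  | caacbccb => cbccb => cbb
  | aab
  | aacaaaac => aaaac => aa
  | bbcaabccb => bbcaabb

aac->; cc->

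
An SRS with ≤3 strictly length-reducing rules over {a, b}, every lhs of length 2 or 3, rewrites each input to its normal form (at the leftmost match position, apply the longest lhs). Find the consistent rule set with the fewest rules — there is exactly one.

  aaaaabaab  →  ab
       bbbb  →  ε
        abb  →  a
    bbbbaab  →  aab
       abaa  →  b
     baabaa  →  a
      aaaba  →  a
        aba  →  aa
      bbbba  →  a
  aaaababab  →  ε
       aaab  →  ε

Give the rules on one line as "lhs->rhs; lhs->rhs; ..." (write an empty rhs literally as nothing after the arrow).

aaa->b; ba->a; bb->

  | aaaaabaab => baabaab => aabaab => aaaab => bab => ab
  | bbbb => bb => ε
  | abb => a
  | bbbbaab => bbaab => aab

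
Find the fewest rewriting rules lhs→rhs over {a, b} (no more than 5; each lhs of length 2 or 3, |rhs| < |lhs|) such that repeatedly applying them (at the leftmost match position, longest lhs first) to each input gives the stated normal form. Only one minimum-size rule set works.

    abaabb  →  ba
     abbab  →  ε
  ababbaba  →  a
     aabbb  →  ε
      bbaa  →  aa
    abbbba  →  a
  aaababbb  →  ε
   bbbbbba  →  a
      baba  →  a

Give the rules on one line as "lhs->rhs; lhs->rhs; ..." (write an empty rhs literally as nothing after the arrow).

ab->; aba->ba; abb->; bb->

  | abaabb => baabb => ba
  | abbab => ab => ε
  | ababbaba => babbaba => baba => bba => a
  | aabbb => ab => ε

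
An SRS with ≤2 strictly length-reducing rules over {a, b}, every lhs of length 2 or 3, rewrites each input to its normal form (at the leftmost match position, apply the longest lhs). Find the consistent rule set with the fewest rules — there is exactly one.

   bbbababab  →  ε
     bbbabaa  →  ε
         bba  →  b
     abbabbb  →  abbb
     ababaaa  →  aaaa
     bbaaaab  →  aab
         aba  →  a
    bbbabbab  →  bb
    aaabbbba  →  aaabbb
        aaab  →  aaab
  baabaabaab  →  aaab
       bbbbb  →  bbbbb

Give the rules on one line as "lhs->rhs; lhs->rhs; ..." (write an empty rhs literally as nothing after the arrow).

  | bbbababab => bbabab => bab => ε
  | bbbabaa => bbaa => ba => ε
  | bba => b
  | abbabbb => abbb

ba->; bab->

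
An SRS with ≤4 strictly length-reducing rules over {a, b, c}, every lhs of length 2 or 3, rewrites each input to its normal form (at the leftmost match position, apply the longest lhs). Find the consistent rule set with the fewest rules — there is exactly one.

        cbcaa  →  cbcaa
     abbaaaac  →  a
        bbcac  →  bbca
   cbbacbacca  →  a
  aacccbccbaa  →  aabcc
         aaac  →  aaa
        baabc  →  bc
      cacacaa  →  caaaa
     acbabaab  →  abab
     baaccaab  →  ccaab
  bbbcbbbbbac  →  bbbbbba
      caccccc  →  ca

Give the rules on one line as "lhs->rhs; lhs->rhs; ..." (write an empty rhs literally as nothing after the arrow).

ac->a; baa->; cbb->

  | cbcaa
  | abbaaaac => abaac => ac => a
  | bbcac => bbca
  | cbbacbacca => acbacca => abacca => abaca => abaa => a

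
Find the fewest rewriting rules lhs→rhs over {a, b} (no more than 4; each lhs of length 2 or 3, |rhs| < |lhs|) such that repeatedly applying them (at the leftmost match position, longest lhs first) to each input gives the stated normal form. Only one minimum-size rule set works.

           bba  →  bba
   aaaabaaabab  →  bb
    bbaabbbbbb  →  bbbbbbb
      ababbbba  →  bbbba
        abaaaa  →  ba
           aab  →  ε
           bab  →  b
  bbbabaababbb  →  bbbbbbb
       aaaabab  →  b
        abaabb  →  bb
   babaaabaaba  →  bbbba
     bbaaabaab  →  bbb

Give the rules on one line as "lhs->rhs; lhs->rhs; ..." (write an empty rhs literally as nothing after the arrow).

  | bba
  | aaaabaaabab => aaabaaabab => aabaaabab => abaaabab => baaabab => baabab => babab => bbab => bb
  | bbaabbbbbb => bbabbbbbb => bbbbbbb
  | ababbbba => babbbba => bbbba

aa->a; ab->; aba->ba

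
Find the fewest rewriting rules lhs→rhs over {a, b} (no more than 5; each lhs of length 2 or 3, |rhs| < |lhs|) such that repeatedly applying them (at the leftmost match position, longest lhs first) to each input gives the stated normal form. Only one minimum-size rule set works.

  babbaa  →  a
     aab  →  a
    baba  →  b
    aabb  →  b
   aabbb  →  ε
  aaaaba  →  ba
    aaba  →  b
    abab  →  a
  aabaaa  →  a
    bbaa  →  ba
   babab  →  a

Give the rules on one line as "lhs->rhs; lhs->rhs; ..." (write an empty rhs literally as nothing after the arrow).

  | babbaa => baa => bb => a
  | aab => bb => a
  | baba => bba => aa => b
  | aabb => bbb => ab => b

aa->b; ab->b; abb->; bb->a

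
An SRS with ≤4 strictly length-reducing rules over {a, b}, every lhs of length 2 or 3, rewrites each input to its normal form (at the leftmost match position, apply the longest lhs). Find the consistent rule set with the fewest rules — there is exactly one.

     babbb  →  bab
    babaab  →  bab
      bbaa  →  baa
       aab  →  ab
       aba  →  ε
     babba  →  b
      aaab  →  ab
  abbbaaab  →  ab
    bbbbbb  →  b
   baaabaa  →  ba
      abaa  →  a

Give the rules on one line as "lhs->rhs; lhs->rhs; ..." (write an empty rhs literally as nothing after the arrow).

  | babbb => babb => bab
  | babaab => bab
  | bbaa => baa
  | aab => ab

aab->ab; aba->; bb->b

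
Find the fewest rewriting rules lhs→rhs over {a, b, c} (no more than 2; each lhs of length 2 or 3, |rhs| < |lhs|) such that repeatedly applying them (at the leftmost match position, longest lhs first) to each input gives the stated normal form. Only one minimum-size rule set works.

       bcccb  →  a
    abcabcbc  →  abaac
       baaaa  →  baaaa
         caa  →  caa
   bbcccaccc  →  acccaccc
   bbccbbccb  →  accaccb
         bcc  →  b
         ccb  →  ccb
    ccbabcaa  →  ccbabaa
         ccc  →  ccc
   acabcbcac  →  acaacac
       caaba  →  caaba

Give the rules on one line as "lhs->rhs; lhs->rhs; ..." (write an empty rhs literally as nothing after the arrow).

  | bcccb => bccb => bcb => bb => a
  | abcabcbc => ababcbc => ababbc => abaac
  | baaaa
  | caa

bb->a; bc->b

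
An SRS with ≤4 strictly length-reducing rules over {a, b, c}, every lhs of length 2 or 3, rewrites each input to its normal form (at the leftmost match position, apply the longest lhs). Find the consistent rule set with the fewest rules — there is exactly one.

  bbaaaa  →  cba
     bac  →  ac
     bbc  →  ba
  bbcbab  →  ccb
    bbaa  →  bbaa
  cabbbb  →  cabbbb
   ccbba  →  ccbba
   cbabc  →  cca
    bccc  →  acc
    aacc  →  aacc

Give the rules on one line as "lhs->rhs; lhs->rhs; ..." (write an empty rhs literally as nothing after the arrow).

  | bbaaaa => bbcba => baba => cba
  | bac => ac
  | bbc => ba
  | bbcbab => babab => cbab => ccb

aaa->cb; bab->cb; bac->ac; bc->a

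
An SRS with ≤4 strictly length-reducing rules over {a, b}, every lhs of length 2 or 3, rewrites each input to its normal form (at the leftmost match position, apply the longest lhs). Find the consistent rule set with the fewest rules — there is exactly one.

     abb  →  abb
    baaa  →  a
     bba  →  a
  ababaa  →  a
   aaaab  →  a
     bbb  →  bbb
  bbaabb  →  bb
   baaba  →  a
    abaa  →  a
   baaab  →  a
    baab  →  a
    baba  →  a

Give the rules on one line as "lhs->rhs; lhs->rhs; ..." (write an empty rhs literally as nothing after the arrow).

  | abb
  | baaa => aaa => aa => a
  | bba => ba => a
  | ababaa => abbaa => abaa => aaa => aa => a

aa->a; aab->ba; ba->a; bab->bb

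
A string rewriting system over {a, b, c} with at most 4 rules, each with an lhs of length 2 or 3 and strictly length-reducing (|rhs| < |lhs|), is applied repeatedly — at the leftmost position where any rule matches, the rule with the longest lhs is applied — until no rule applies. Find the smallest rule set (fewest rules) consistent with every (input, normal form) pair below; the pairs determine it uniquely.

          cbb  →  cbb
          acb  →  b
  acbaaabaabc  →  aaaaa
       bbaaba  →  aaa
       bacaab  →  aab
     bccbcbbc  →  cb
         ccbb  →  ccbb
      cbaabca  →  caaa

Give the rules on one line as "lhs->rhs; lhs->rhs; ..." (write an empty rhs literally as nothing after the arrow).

ac->; ba->a; bc->

  | cbb
  | acb => b
  | acbaaabaabc => baaabaabc => aaabaabc => aaaaabc => aaaaa
  | bbaaba => baaba => aaba => aaa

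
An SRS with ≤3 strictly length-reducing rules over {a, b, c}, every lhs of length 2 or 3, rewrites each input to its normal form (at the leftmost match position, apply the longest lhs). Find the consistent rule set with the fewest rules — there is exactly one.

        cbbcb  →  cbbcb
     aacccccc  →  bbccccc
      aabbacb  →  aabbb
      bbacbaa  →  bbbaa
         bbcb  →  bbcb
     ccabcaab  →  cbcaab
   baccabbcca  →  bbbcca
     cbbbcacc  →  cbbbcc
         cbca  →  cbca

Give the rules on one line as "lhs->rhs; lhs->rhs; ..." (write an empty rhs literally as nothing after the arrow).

aac->bb; ac->; cab->b

  | cbbcb
  | aacccccc => bbccccc
  | aabbacb => aabbb
  | bbacbaa => bbbaa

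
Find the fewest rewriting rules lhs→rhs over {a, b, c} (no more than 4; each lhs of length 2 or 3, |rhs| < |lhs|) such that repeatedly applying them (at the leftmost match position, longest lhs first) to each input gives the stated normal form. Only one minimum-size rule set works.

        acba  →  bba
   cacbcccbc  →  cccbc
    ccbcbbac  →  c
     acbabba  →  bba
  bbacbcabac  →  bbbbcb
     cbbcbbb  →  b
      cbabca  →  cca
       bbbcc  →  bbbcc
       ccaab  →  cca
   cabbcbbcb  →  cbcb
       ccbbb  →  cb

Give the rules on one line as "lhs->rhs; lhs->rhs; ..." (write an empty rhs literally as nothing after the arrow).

ab->; ac->b; bab->; cbb->

  | acba => bba
  | cacbcccbc => cbbcccbc => cccbc
  | ccbcbbac => ccbac => ccbb => c
  | acbabba => bbabba => bba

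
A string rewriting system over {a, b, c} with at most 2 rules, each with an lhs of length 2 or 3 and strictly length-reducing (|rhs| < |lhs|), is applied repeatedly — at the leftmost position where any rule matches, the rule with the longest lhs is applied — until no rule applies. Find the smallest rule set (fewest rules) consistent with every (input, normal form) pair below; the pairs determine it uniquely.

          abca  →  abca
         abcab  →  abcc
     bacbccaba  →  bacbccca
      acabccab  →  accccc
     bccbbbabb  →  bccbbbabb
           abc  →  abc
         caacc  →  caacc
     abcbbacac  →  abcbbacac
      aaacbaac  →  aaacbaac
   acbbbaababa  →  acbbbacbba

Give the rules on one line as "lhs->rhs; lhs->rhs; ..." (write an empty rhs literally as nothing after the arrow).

aba->cb; cab->cc

  | abca
  | abcab => abcc
  | bacbccaba => bacbccca
  | acabccab => accccab => accccc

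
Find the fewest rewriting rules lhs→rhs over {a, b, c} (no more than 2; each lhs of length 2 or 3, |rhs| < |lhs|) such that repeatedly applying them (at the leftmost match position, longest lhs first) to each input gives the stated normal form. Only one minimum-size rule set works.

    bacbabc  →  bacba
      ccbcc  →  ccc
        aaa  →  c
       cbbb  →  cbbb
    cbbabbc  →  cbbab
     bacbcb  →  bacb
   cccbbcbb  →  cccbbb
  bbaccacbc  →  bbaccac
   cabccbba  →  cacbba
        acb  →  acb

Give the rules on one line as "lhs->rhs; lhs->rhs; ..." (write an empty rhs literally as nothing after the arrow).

  | bacbabc => bacba
  | ccbcc => ccc
  | aaa => c
  | cbbb

aaa->c; bc->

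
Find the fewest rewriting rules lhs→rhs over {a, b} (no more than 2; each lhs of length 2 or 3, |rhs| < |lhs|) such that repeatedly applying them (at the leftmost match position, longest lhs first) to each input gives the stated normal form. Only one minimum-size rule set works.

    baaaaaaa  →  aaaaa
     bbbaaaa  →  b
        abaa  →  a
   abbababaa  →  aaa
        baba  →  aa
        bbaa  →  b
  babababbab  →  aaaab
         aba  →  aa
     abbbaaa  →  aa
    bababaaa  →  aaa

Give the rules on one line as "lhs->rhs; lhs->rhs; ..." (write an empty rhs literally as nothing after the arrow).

ba->a; baa->

  | baaaaaaa => aaaaa
  | bbbaaaa => bbaa => b
  | abaa => a
  | abbababaa => abababaa => aababaa => aaabaa => aaa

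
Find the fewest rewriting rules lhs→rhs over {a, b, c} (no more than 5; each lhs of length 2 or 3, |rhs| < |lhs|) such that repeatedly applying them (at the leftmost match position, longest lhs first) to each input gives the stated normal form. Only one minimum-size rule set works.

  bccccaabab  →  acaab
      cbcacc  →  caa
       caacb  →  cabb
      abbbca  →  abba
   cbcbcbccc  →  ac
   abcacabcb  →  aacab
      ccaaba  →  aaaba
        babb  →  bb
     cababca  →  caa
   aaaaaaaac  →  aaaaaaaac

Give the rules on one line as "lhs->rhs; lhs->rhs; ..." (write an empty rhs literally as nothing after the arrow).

  | bccccaabab => cccaabab => acaabab => acaab
  | cbcacc => cacc => caa
  | caacb => cabb
  | abbbca => abba

acb->bb; bab->b; bc->; cc->a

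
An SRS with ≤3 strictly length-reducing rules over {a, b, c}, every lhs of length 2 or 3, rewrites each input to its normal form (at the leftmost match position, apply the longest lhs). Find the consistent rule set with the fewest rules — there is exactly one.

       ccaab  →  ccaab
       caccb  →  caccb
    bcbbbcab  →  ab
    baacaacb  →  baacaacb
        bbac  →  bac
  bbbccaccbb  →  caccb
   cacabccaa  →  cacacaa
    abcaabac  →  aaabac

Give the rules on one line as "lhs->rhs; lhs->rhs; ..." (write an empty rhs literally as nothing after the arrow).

bb->b; bc->

  | ccaab
  | caccb
  | bcbbbcab => bbbcab => bbcab => bcab => ab
  | baacaacb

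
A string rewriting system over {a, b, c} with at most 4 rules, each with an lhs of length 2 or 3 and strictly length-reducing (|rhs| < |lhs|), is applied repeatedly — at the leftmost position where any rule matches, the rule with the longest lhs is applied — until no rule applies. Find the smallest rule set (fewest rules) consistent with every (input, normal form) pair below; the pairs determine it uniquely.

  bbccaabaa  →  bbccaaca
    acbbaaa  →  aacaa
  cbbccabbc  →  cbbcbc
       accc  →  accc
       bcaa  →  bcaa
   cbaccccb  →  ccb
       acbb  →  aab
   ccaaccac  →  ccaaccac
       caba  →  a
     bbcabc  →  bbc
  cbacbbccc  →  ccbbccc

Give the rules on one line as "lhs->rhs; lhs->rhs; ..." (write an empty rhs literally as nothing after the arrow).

  | bbccaabaa => bbccaaca
  | acbbaaa => aabaaa => aacaa
  | cbbccabbc => cbbcbc
  | accc

acb->aa; ba->c; bac->ba; cab->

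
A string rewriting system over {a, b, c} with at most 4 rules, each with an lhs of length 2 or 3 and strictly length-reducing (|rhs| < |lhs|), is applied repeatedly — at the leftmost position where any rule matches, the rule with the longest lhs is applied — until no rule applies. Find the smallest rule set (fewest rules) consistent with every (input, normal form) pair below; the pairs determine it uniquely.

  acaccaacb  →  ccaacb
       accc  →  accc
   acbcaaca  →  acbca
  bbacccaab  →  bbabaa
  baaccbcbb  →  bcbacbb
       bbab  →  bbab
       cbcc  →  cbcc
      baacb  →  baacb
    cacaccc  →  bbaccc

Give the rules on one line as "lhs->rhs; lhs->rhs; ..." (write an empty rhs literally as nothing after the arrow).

  | acaccaacb => ccaacb
  | accc
  | acbcaaca => acbca
  | bbacccaab => bbaccccb => bbaccba => bbabaa

aab->cb; aca->; cac->bb; ccb->ba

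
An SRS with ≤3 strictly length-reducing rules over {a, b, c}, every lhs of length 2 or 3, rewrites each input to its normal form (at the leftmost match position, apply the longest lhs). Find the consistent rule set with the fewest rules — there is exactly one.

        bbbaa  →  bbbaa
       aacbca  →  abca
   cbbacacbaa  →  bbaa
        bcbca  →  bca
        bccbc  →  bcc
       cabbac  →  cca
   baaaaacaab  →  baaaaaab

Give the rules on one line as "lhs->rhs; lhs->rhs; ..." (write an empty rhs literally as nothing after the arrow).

  | bbbaa
  | aacbca => abca
  | cbbacacbaa => bacacbaa => bacbaa => bbaa
  | bcbca => bca

abb->ca; ac->; cb->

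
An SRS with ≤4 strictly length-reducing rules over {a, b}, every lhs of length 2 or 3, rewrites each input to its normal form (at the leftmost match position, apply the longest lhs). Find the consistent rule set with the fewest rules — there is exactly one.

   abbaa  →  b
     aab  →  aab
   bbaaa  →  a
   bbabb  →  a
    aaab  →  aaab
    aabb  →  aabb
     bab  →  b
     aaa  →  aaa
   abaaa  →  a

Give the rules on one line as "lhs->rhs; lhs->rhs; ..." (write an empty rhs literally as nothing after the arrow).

aba->b; ba->; bbb->a

  | abbaa => aba => b
  | aab
  | bbaaa => baa => a
  | bbabb => bbb => a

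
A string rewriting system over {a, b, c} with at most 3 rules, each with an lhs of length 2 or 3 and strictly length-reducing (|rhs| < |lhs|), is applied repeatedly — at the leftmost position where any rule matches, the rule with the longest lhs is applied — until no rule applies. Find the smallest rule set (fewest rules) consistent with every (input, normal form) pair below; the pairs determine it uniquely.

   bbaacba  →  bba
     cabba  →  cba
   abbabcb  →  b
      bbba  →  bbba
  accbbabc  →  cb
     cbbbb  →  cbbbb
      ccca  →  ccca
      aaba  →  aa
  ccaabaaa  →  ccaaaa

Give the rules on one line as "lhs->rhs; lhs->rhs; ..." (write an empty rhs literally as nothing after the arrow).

ab->; ac->; bc->

  | bbaacba => bbaba => bba
  | cabba => cba
  | abbabcb => babcb => bcb => b
  | bbba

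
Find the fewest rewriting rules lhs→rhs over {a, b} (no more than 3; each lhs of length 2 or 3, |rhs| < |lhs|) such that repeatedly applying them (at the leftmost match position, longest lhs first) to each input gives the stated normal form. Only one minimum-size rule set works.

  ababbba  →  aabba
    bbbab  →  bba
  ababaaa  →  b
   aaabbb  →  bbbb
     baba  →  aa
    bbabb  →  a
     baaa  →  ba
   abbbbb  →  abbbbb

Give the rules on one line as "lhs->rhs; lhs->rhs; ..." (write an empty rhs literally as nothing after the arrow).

aaa->b; baa->b; bab->a

  | ababbba => aabba
  | bbbab => bba
  | ababaaa => aaaaa => baa => b
  | aaabbb => bbbb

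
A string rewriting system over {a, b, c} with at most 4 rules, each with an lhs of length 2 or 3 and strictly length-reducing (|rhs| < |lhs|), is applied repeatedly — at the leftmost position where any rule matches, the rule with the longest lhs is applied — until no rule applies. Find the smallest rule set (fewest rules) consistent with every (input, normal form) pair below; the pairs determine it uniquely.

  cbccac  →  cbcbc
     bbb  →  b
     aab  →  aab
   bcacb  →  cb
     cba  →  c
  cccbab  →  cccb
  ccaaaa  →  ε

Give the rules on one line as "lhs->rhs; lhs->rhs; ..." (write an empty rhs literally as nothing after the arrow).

  | cbccac => cbcbc
  | bbb => b
  | aab
  | bcacb => bbcb => cb

ba->; bb->; ca->b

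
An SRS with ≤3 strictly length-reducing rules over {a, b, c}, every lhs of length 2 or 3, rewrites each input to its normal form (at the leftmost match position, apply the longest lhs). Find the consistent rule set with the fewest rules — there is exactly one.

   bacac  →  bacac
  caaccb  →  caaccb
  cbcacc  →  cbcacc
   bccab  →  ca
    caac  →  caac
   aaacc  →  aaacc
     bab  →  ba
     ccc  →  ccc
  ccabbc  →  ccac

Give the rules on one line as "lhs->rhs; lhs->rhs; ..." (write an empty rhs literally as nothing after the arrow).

  | bacac
  | caaccb
  | cbcacc
  | bccab => cab => ca

ab->a; bcc->c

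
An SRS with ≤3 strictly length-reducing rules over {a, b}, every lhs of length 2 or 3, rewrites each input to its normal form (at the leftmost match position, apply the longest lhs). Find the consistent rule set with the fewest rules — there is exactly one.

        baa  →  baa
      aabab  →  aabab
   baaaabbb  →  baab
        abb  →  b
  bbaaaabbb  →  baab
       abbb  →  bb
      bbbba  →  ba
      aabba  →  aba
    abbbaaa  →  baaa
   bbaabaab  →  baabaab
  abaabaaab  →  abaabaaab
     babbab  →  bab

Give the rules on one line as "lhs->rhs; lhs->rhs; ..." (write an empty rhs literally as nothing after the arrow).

  | baa
  | aabab
  | baaaabbb => baaabb => baab
  | abb => b

abb->b; bba->ba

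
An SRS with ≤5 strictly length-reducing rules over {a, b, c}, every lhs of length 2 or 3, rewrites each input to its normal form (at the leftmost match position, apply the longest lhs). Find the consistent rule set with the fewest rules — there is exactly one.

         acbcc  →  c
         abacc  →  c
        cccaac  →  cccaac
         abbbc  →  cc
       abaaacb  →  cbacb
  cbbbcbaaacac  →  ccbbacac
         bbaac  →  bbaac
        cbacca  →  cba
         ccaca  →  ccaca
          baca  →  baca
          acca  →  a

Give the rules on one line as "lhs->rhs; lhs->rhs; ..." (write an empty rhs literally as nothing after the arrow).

aaa->ba; ab->c; acc->; bc->c

  | acbcc => accc => c
  | abacc => cacc => c
  | cccaac
  | abbbc => cbbc => cbc => cc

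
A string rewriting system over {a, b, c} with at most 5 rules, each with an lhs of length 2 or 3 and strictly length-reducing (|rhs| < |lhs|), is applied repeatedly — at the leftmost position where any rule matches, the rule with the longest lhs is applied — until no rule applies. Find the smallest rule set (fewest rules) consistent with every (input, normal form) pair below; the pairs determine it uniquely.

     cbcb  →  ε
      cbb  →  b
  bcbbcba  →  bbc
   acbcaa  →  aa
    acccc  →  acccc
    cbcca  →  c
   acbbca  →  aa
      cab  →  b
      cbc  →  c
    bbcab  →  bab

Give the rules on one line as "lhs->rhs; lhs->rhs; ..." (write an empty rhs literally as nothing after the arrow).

  | cbcb => cb => ε
  | cbb => b
  | bcbbcba => bbcba => bbc
  | acbcaa => acaa => aa

bca->a; ca->; cb->; cba->c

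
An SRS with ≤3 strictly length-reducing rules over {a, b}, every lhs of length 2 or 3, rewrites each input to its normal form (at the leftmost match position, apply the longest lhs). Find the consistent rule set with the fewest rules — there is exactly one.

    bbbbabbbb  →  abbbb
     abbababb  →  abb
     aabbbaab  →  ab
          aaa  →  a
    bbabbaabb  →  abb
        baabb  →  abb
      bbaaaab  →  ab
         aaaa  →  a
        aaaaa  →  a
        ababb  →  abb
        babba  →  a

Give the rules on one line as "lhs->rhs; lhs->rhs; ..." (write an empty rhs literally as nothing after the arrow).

  | bbbbabbbb => bbbabbbb => bbabbbb => babbbb => abbbb
  | abbababb => abababb => aababb => ababb => aabb => abb
  | aabbbaab => abbbaab => abbaab => abaab => aaab => aab => ab
  | aaa => aa => a

aa->a; ba->a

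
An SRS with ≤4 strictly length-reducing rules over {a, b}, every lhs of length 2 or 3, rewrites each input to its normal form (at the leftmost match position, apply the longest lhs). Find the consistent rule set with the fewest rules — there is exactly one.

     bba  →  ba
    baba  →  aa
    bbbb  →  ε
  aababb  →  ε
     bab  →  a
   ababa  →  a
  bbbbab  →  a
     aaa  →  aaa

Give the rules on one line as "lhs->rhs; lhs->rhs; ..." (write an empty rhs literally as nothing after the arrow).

  | bba => ba
  | baba => aa
  | bbbb => bb => ε
  | aababb => aabb => ab => ε

ab->; bab->a; bb->; bba->ba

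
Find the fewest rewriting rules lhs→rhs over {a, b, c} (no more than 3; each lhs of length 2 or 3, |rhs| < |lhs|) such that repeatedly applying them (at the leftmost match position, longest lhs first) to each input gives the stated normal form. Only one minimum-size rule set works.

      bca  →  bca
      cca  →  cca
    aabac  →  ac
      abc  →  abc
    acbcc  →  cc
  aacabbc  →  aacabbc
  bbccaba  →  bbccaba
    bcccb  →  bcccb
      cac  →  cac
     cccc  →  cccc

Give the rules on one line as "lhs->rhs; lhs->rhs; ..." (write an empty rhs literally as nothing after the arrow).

aab->; acb->

  | bca
  | cca
  | aabac => ac
  | abc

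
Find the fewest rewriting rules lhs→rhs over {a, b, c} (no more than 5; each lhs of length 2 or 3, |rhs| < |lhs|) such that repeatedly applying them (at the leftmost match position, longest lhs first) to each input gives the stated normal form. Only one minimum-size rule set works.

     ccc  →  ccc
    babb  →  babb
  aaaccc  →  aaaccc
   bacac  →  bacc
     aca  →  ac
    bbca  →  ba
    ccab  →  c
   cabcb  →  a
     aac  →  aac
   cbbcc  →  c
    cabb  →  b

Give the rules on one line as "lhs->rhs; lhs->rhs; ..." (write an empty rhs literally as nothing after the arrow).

bc->; ca->c; cb->; cbc->ac

  | ccc
  | babb
  | aaaccc
  | bacac => bacc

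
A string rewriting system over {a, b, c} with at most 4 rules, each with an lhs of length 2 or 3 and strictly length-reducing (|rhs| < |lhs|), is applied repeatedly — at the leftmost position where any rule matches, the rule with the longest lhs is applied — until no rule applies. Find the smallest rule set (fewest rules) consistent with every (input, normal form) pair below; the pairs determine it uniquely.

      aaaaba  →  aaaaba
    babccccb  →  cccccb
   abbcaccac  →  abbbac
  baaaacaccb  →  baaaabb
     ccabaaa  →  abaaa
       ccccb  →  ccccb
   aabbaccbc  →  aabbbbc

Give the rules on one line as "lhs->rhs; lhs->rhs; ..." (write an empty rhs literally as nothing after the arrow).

  | aaaaba
  | babccccb => cccccb
  | abbcaccac => abbaccac => abbbac
  | baaaacaccb => baaaaaccb => baaaabb

acc->b; bab->c; ca->a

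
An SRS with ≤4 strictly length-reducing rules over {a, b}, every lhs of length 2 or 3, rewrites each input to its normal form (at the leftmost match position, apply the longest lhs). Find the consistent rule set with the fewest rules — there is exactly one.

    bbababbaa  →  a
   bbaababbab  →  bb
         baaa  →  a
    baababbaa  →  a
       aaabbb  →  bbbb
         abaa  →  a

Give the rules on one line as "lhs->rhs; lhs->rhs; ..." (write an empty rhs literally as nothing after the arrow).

aa->a; aab->bb; ba->a

  | bbababbaa => bababbaa => ababbaa => aabbaa => bbbaa => bbaa => baa => aa => a
  | bbaababbab => baababbab => aababbab => bbabbab => babbab => abbab => abab => aab => bb
  | baaa => aaa => aa => a
  | baababbaa => aababbaa => bbabbaa => babbaa => abbaa => abaa => aaa => aa => a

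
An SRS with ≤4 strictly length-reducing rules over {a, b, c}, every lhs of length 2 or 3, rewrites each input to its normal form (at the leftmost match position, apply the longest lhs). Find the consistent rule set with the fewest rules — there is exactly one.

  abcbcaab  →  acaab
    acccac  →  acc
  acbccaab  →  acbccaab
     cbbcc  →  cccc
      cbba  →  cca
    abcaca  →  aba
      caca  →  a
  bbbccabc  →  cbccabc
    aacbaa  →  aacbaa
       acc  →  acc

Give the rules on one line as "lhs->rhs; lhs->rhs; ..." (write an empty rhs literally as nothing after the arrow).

bb->c; bcb->; cac->

  | abcbcaab => acaab
  | acccac => acc
  | acbccaab
  | cbbcc => cccc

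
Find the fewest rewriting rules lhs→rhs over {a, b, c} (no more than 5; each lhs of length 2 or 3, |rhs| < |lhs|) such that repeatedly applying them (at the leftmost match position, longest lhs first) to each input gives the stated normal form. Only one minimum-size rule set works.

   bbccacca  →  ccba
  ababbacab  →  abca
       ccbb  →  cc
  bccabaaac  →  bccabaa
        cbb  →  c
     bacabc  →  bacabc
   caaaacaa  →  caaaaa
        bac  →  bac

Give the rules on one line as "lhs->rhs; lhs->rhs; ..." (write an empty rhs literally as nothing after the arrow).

  | bbccacca => ccacca => ccba
  | ababbacab => abaacab => abaab => abca
  | ccbb => cc
  | bccabaaac => bccabaa

aab->ca; aac->a; acc->b; bb->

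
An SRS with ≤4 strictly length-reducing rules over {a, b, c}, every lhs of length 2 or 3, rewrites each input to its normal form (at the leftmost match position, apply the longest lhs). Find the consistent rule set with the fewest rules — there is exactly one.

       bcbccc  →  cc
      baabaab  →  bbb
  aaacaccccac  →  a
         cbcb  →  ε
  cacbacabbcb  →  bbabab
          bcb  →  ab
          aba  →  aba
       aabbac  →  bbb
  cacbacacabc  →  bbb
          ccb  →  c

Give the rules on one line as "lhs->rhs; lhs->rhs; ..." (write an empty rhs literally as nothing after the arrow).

aa->; ac->b; bc->a; cb->

  | bcbccc => abccc => aacc => cc
  | baabaab => bbaab => bbb
  | aaacaccccac => acaccccac => baccccac => bbcccac => baccac => bbcac => baac => bc => a
  | cbcb => cb => ε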